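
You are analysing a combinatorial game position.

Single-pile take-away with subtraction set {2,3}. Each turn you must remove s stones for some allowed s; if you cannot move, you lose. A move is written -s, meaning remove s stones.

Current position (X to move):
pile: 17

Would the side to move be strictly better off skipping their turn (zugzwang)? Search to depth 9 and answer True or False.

zugzwang(17, X) = False

[17] X move#1: -2:+1/15*, -3:-1/14
[15] O move#2: -2:-1/13*, -3:-1/12
[13] X move#3: -2:+1/11*, -3:+1/10
[11] O move#4: -2:-1/9*, -3:-1/8
[9] X move#5: -2:-1/7, -3:+1/6*
[6] O move#6: -2:-1/4*, -3:-1/3
[4] X move#7: -2:-1/2, -3:+1/1*
[1] end (terminal -1, O#8); searched 17 to 9
suppose X passes — search the same position with O to move:
pass> [17] O move#1: -2:+1/15*, -3:-1/14
pass> [15] X move#2: -2:-1/13*, -3:-1/12
pass> [13] O move#3: -2:+1/11*, -3:+1/10
pass> [11] X move#4: -2:-1/9*, -3:-1/8
pass> [9] O move#5: -2:-1/7, -3:+1/6*
pass> [6] X move#6: -2:-1/4*, -3:-1/3
pass> [4] O move#7: -2:-1/2, -3:+1/1*
pass> [1] end (terminal -1, X#8); searched 17 to 9
for X: play +1, pass -1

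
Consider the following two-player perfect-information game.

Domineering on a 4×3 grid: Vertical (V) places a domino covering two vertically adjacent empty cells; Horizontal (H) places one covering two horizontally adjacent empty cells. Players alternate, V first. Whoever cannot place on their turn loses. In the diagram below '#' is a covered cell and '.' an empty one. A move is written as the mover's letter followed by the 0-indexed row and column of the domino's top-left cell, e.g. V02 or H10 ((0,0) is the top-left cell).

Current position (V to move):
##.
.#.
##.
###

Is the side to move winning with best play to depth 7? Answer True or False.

[##./.#./##./###] V move#1: V02:+1/###/.##/##./###*, V12:+1/##./.##/###/###
[###/.##/##./###] end (terminal -1, H#2); searched ##./.#./##./### to 7

V winning at [##./.#./##./###]: True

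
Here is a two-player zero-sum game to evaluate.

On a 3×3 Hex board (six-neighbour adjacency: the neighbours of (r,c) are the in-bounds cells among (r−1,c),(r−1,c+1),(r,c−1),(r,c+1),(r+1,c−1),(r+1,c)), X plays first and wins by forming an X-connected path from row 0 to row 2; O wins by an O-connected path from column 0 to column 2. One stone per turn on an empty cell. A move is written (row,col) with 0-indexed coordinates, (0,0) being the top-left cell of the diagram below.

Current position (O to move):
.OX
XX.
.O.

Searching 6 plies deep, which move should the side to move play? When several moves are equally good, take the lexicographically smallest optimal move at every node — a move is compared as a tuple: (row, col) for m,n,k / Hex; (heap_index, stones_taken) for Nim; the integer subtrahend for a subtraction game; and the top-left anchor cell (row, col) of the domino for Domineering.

p1 O@[.OX/XX./.O.]: (0,0)[OOX/XX./.O.]-1 (1,2)[.OX/XXO/.O.]-1 (2,0)[.OX/XX./OO.]+1* (2,2)[.OX/XX./.OO]-1
p2 X@[.OX/XX./OO.]: (0,0)[XOX/XX./OO.]-1* (1,2)[.OX/XXX/OO.]-1 (2,2)[.OX/XX./OOX]-1
p3 O@[XOX/XX./OO.]: (1,2)[XOX/XXO/OO.]+1* (2,2)[XOX/XX./OOO]+1
p4 X@[XOX/XXO/OO.] terminal -1; root [.OX/XX./.O.] d6

O's best at [.OX/XX./.O.]: (2,0)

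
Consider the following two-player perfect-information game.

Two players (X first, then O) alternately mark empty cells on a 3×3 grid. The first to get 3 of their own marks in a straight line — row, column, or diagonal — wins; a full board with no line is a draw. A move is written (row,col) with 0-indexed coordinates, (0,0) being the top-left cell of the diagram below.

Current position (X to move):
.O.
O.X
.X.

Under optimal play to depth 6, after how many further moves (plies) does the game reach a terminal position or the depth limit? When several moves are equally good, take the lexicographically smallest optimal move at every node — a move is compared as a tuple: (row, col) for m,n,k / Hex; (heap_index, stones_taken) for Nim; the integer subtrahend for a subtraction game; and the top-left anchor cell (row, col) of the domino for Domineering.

PV length from [.O./O.X/.X.]: 3 plies

p1 X@[.O./O.X/.X.]: (0,0)[XO./O.X/.X.]+0 (0,2)[.OX/O.X/.X.]+0 (1,1)[.O./OXX/.X.]-1 (2,0)[.O./O.X/XX.]+0 (2,2)[.O./O.X/.XX]+1*
p2 O@[.O./O.X/.XX]: (0,0)[OO./O.X/.XX]-1* (0,2)[.OO/O.X/.XX]-1 (1,1)[.O./OOX/.XX]-1 (2,0)[.O./O.X/OXX]-1
p3 X@[OO./O.X/.XX]: (0,2)[OOX/O.X/.XX]+1* (1,1)[OO./OXX/.XX]-1 (2,0)[OO./O.X/XXX]+1
p4 O@[OOX/O.X/.XX] terminal -1; root [.O./O.X/.X.] d6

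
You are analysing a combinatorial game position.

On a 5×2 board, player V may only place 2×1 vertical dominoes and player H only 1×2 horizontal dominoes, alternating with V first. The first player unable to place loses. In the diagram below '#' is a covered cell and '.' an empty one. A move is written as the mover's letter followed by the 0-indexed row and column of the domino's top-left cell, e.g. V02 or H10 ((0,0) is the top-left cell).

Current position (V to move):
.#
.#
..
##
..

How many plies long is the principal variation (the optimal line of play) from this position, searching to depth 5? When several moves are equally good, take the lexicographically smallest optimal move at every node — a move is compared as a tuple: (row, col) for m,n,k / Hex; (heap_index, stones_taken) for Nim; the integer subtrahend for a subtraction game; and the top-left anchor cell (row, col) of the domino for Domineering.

PV length from [.#/.#/../##/..]: 2 plies

[.#/.#/../##/..] V move#1: V00:-1/##/##/../##/..*, V10:-1/.#/##/#./##/..
[##/##/../##/..] H move#2: H20:+1/##/##/##/##/..*, H40:+1/##/##/../##/##
[##/##/##/##/..] end (terminal -1, V#3); searched .#/.#/../##/.. to 5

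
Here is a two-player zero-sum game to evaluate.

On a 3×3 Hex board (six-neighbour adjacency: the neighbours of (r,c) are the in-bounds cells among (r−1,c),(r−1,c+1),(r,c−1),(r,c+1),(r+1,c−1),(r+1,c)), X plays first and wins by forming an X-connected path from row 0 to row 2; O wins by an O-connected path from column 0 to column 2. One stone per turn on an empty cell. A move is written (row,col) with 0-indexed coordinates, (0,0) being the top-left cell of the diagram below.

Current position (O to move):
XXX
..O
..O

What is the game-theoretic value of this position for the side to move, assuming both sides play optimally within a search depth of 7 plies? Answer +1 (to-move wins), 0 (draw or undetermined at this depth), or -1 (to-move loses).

ply 1, O at XXX/..O/..O | (1,0)=-1→XXX/O.O/..O; (1,1)=+1→XXX/.OO/..O*; (2,0)=+1→XXX/..O/O.O; (2,1)=-1→XXX/..O/.OO
ply 2, X at XXX/.OO/..O | (1,0)=-1→XXX/XOO/..O*; (2,0)=-1→XXX/.OO/X.O; (2,1)=-1→XXX/.OO/.XO
ply 3, O at XXX/XOO/..O | (2,0)=+1→XXX/XOO/O.O*; (2,1)=-1→XXX/XOO/.OO
ply 4: XXX/XOO/O.O is terminal -1 (X); from XXX/..O/..O depth 7

value(XXX/..O/..O, O) = +1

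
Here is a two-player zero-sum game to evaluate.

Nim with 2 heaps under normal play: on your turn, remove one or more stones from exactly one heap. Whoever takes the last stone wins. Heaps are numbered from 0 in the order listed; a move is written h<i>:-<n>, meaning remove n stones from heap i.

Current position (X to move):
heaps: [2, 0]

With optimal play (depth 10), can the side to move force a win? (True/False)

ply 1, X at (2,0) | h0:-1=-1→(1,0); h0:-2=+1→(0,0)*
ply 2: (0,0) is terminal -1 (O); from (2,0) depth 10

X winning at [(2,0)]: True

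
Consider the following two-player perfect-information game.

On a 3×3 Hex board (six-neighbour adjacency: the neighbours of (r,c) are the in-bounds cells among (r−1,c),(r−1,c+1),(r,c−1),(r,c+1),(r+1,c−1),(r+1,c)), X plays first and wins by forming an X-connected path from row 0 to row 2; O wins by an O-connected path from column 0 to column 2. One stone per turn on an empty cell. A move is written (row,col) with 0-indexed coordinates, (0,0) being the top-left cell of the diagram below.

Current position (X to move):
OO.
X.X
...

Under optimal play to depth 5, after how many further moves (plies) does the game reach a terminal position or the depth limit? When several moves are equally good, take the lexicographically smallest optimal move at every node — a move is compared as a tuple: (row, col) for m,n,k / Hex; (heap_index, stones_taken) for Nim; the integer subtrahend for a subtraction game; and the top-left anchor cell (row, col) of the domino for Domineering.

[OO./X.X/...] X move#1: (0,2):+1/OOX/X.X/...*, (1,1):-1/OO./XXX/..., (2,0):-1/OO./X.X/X.., (2,1):-1/OO./X.X/.X., (2,2):-1/OO./X.X/..X
[OOX/X.X/...] O move#2: (1,1):-1/OOX/XOX/...*, (2,0):-1/OOX/X.X/O.., (2,1):-1/OOX/X.X/.O., (2,2):-1/OOX/X.X/..O
[OOX/XOX/...] X move#3: (2,0):+1/OOX/XOX/X..*, (2,1):+1/OOX/XOX/.X., (2,2):+1/OOX/XOX/..X
[OOX/XOX/X..] O move#4: (2,1):-1/OOX/XOX/XO.*, (2,2):-1/OOX/XOX/X.O
[OOX/XOX/XO.] X move#5: (2,2):+1/OOX/XOX/XOX*
[OOX/XOX/XOX] end (terminal -1, O#6); searched OO./X.X/... to 5

PV length from [OO./X.X/...]: 5 plies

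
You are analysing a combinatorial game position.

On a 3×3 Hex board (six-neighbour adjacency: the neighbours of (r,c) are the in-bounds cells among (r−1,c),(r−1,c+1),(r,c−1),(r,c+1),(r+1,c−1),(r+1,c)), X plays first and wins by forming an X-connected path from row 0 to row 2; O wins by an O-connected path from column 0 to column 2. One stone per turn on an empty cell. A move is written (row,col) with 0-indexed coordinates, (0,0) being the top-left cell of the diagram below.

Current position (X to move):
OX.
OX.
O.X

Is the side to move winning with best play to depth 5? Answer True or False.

X winning at [OX./OX./O.X]: True

ply 1, X at OX./OX./O.X | (0,2)=+1→OXX/OX./O.X*; (1,2)=+1→OX./OXX/O.X; (2,1)=+1→OX./OX./OXX
ply 2, O at OXX/OX./O.X | (1,2)=-1→OXX/OXO/O.X*; (2,1)=-1→OXX/OX./OOX
ply 3, X at OXX/OXO/O.X | (2,1)=+1→OXX/OXO/OXX*
ply 4: OXX/OXO/OXX is terminal -1 (O); from OX./OX./O.X depth 5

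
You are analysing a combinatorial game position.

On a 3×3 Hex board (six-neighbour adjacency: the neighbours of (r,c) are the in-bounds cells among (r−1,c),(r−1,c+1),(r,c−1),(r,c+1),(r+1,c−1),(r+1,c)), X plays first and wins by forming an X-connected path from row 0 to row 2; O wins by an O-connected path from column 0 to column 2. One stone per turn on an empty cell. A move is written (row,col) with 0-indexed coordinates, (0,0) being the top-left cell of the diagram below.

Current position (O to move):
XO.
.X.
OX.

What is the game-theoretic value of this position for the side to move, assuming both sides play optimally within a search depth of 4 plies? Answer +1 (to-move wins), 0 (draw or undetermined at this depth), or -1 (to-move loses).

p1 O@[XO./.X./OX.]: (0,2)[XOO/.X./OX.]-1* (1,0)[XO./OX./OX.]-1 (1,2)[XO./.XO/OX.]-1 (2,2)[XO./.X./OXO]-1
p2 X@[XOO/.X./OX.]: (1,0)[XOO/XX./OX.]+1* (1,2)[XOO/.XX/OX.]-1 (2,2)[XOO/.X./OXX]-1
p3 O@[XOO/XX./OX.] terminal -1; root [XO./.X./OX.] d4

value(XO./.X./OX., O) = -1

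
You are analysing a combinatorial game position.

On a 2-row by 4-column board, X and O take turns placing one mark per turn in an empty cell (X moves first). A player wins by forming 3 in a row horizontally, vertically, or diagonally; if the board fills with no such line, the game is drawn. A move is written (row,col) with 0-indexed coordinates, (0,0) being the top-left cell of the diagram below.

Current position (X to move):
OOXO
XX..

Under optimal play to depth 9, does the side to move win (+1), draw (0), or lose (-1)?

[OOXO/XX..] X move#1: (1,2):+1/OOXO/XXX.*, (1,3):+0/OOXO/XX.X
[OOXO/XXX.] end (terminal -1, O#2); searched OOXO/XX.. to 9

value(OOXO/XX.., X) = +1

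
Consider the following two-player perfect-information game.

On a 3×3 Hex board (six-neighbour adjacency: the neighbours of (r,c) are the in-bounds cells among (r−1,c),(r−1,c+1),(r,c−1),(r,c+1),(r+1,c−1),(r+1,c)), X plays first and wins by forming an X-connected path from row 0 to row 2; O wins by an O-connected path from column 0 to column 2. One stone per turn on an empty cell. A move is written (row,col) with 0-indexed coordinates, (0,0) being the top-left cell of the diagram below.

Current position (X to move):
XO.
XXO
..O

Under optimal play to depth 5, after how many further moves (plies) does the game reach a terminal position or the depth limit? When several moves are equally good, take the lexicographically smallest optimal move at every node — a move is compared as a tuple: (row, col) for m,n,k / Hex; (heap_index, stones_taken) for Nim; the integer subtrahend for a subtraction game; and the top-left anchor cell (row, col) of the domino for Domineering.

PV length from [XO./XXO/..O]: 3 plies

p1 X@[XO./XXO/..O]: (0,2)[XOX/XXO/..O]+1* (2,0)[XO./XXO/X.O]+1 (2,1)[XO./XXO/.XO]+1
p2 O@[XOX/XXO/..O]: (2,0)[XOX/XXO/O.O]-1* (2,1)[XOX/XXO/.OO]-1
p3 X@[XOX/XXO/O.O]: (2,1)[XOX/XXO/OXO]+1*
p4 O@[XOX/XXO/OXO] terminal -1; root [XO./XXO/..O] d5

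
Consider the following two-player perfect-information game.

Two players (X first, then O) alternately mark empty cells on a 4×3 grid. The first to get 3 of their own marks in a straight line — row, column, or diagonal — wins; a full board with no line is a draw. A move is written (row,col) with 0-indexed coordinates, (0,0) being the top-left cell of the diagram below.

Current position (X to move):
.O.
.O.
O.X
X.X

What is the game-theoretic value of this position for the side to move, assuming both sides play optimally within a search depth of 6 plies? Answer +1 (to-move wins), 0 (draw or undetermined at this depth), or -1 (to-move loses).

value(.O./.O./O.X/X.X, X) = +1

ply 1, X at .O./.O./O.X/X.X | (0,0)=-1→XO./.O./O.X/X.X; (0,2)=-1→.OX/.O./O.X/X.X; (1,0)=-1→.O./XO./O.X/X.X; (1,2)=+1→.O./.OX/O.X/X.X*; (2,1)=-1→.O./.O./OXX/X.X; (3,1)=+1→.O./.O./O.X/XXX
ply 2: .O./.OX/O.X/X.X is terminal -1 (O); from .O./.O./O.X/X.X depth 6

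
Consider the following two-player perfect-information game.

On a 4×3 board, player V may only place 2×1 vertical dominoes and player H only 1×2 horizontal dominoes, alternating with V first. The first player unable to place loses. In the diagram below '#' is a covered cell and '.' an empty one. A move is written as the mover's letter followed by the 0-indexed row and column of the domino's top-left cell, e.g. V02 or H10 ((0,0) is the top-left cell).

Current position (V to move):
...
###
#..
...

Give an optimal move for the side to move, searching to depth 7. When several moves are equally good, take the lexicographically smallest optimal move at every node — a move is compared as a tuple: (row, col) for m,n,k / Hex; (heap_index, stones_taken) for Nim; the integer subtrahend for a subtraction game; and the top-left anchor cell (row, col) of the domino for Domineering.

V's best at [.../###/#../...]: V21

[.../###/#../...] V move#1: V21:+1/.../###/##./.#.*, V22:-1/.../###/#.#/..#
[.../###/##./.#.] H move#2: H00:-1/##./###/##./.#.*, H01:-1/.##/###/##./.#.
[##./###/##./.#.] V move#3: V22:+1/##./###/###/.##*
[##./###/###/.##] end (terminal -1, H#4); searched .../###/#../... to 7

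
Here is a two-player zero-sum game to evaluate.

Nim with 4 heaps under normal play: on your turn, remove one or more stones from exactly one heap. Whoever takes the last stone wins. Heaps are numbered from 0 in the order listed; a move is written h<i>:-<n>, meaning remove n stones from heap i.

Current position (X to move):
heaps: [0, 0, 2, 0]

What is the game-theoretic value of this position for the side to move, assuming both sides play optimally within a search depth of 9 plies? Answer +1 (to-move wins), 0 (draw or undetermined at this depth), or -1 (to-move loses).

value((0,0,2,0), X) = +1

[(0,0,2,0)] X move#1: h2:-1:-1/(0,0,1,0), h2:-2:+1/(0,0,0,0)*
[(0,0,0,0)] end (terminal -1, O#2); searched (0,0,2,0) to 9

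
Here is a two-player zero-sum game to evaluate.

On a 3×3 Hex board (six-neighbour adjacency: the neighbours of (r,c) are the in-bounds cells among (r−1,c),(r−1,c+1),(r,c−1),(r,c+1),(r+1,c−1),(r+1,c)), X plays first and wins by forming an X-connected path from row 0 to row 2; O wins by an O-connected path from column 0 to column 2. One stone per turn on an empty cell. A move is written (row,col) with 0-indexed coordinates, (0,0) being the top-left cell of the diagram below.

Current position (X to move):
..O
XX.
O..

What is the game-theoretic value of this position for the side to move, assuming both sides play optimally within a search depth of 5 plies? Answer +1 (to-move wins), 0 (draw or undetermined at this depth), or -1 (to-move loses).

[..O/XX./O..] X move#1: (0,0):-1/X.O/XX./O.., (0,1):-1/.XO/XX./O.., (1,2):+1/..O/XXX/O..*, (2,1):+1/..O/XX./OX., (2,2):+1/..O/XX./O.X
[..O/XXX/O..] O move#2: (0,0):-1/O.O/XXX/O..*, (0,1):-1/.OO/XXX/O.., (2,1):-1/..O/XXX/OO., (2,2):-1/..O/XXX/O.O
[O.O/XXX/O..] X move#3: (0,1):+1/OXO/XXX/O..*, (2,1):-1/O.O/XXX/OX., (2,2):-1/O.O/XXX/O.X
[OXO/XXX/O..] O move#4: (2,1):-1/OXO/XXX/OO.*, (2,2):-1/OXO/XXX/O.O
[OXO/XXX/OO.] X move#5: (2,2):+1/OXO/XXX/OOX*
[OXO/XXX/OOX] end (terminal -1, O#6); searched ..O/XX./O.. to 5

value(..O/XX./O.., X) = +1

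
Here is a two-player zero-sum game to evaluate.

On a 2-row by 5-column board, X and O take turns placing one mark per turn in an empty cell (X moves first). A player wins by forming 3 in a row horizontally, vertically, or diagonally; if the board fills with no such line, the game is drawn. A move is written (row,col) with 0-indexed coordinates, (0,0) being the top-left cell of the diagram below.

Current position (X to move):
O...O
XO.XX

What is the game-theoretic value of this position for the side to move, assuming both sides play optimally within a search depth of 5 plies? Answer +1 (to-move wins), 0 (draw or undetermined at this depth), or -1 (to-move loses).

ply 1, X at O...O/XO.XX | (0,1)=+0→OX..O/XO.XX; (0,2)=+0→O.X.O/XO.XX; (0,3)=+0→O..XO/XO.XX; (1,2)=+1→O...O/XOXXX*
ply 2: O...O/XOXXX is terminal -1 (O); from O...O/XO.XX depth 5

value(O...O/XO.XX, X) = +1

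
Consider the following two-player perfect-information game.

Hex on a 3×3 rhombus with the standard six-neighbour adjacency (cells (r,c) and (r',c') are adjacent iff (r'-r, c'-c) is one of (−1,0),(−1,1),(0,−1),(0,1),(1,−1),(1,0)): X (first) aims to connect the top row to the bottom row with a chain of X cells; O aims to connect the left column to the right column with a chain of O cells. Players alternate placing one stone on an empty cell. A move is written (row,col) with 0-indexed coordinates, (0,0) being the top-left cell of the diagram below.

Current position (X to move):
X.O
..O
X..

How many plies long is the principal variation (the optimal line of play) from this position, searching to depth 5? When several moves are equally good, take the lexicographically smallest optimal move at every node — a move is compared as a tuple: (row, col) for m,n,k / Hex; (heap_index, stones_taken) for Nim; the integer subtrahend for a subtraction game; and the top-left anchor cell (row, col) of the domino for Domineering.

PV length from [X.O/..O/X..]: 3 plies

[X.O/..O/X..] X move#1: (0,1):+1/XXO/..O/X..*, (1,0):+1/X.O/X.O/X.., (1,1):+1/X.O/.XO/X.., (2,1):-1/X.O/..O/XX., (2,2):-1/X.O/..O/X.X
[XXO/..O/X..] O move#2: (1,0):-1/XXO/O.O/X..*, (1,1):-1/XXO/.OO/X.., (2,1):-1/XXO/..O/XO., (2,2):-1/XXO/..O/X.O
[XXO/O.O/X..] X move#3: (1,1):+1/XXO/OXO/X..*, (2,1):-1/XXO/O.O/XX., (2,2):-1/XXO/O.O/X.X
[XXO/OXO/X..] end (terminal -1, O#4); searched X.O/..O/X.. to 5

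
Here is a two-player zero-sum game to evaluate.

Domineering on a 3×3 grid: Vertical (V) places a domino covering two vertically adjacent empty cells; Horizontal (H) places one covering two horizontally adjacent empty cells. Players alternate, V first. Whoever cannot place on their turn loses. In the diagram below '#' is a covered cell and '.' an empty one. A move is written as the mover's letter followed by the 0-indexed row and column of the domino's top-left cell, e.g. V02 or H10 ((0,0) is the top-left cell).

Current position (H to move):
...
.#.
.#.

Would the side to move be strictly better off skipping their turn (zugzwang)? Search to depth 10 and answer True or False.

[.../.#./.#.] H move#1: H00:-1/##./.#./.#.*, H01:-1/.##/.#./.#.
[##./.#./.#.] V move#2: V02:+1/###/.##/.#.*, V10:+1/##./##./##., V12:+1/##./.##/.##
[###/.##/.#.] end (terminal -1, H#3); searched .../.#./.#. to 10
if H skipped the turn, V would face:
~ [.../.#./.#.] V move#1: V00:+1/#../##./.#.*, V02:+1/..#/.##/.#., V10:+1/.../##./##., V12:+1/.../.##/.##
~ [#../##./.#.] H move#2: H01:-1/###/##./.#.*
~ [###/##./.#.] V move#3: V12:+1/###/###/.##*
~ [###/###/.##] end (terminal -1, H#4); searched .../.#./.#. to 10
compare (H): move=-1 vs pass=-1

zugzwang(.../.#./.#., H) = False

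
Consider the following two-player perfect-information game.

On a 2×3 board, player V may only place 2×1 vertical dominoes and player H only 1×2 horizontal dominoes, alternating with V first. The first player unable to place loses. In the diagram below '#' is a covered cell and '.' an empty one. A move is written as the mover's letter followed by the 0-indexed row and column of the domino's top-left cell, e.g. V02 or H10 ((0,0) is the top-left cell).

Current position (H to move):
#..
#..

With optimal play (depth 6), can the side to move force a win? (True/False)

H winning at [#../#..]: True

ply 1, H at #../#.. | H01=+1→###/#..*; H11=+1→#../###
ply 2: ###/#.. is terminal -1 (V); from #../#.. depth 6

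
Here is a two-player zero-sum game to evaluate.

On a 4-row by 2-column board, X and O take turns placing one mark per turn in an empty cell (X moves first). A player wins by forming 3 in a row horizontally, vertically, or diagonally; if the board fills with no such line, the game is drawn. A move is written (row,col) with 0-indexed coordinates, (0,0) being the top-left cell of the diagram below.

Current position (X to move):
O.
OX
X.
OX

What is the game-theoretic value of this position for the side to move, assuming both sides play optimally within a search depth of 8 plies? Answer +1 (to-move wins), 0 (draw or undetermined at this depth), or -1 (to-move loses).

p1 X@[O./OX/X./OX]: (0,1)[OX/OX/X./OX]+0 (2,1)[O./OX/XX/OX]+1*
p2 O@[O./OX/XX/OX] terminal -1; root [O./OX/X./OX] d8

value(O./OX/X./OX, X) = +1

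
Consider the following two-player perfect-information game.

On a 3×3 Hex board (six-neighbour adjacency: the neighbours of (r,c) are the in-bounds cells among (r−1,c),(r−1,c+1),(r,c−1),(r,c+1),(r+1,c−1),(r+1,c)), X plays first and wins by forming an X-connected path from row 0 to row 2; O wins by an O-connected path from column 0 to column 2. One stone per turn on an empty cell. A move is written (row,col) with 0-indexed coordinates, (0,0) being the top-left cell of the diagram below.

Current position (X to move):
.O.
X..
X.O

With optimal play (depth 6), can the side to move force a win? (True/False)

ply 1, X at .O./X../X.O | (0,0)=+1→XO./X../X.O*; (0,2)=+1→.OX/X../X.O; (1,1)=+1→.O./XX./X.O; (1,2)=+1→.O./X.X/X.O; (2,1)=+1→.O./X../XXO
ply 2: XO./X../X.O is terminal -1 (O); from .O./X../X.O depth 6

X winning at [.O./X../X.O]: True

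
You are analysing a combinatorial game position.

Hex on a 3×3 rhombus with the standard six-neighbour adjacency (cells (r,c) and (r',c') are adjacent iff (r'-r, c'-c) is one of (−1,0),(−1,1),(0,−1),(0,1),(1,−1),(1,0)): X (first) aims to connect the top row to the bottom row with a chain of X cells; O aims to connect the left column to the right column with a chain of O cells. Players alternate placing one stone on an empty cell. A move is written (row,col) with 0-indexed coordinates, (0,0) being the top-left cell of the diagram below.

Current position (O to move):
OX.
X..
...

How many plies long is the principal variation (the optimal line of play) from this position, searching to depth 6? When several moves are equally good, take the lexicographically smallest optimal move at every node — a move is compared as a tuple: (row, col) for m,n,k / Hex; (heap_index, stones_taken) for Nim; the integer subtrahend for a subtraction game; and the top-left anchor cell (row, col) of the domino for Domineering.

ply 1, O at OX./X../... | (0,2)=-1→OXO/X../...*; (1,1)=-1→OX./XO./...; (1,2)=-1→OX./X.O/...; (2,0)=-1→OX./X../O..; (2,1)=-1→OX./X../.O.; (2,2)=-1→OX./X../..O
ply 2, X at OXO/X../... | (1,1)=+1→OXO/XX./...*; (1,2)=+1→OXO/X.X/...; (2,0)=+1→OXO/X../X..; (2,1)=+1→OXO/X../.X.; (2,2)=+1→OXO/X../..X
ply 3, O at OXO/XX./... | (1,2)=-1→OXO/XXO/...*; (2,0)=-1→OXO/XX./O..; (2,1)=-1→OXO/XX./.O.; (2,2)=-1→OXO/XX./..O
ply 4, X at OXO/XXO/... | (2,0)=+1→OXO/XXO/X..*; (2,1)=+1→OXO/XXO/.X.; (2,2)=+1→OXO/XXO/..X
ply 5: OXO/XXO/X.. is terminal -1 (O); from OX./X../... depth 6

PV length from [OX./X../...]: 4 plies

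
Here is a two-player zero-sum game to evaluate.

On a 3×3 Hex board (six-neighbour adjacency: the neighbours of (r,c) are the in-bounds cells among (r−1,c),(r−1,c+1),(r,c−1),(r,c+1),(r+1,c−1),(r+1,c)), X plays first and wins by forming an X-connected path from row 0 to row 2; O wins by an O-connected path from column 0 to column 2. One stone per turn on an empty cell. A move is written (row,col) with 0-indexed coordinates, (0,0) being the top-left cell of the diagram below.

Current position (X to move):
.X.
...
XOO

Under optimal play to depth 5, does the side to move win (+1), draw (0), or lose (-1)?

ply 1, X at .X./.../XOO | (0,0)=+1→XX./.../XOO*; (0,2)=+1→.XX/.../XOO; (1,0)=+1→.X./X../XOO; (1,1)=+1→.X./.X./XOO; (1,2)=+1→.X./..X/XOO
ply 2, O at XX./.../XOO | (0,2)=-1→XXO/.../XOO*; (1,0)=-1→XX./O../XOO; (1,1)=-1→XX./.O./XOO; (1,2)=-1→XX./..O/XOO
ply 3, X at XXO/.../XOO | (1,0)=+1→XXO/X../XOO*; (1,1)=+1→XXO/.X./XOO; (1,2)=+1→XXO/..X/XOO
ply 4: XXO/X../XOO is terminal -1 (O); from .X./.../XOO depth 5

value(.X./.../XOO, X) = +1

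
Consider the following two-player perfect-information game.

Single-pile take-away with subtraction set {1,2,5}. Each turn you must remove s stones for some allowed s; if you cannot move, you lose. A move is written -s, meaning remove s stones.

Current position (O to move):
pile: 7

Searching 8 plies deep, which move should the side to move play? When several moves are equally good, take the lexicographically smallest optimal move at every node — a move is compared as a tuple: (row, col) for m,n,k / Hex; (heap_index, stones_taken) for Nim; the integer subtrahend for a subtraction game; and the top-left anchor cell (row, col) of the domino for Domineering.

ply 1, O at 7 | -1=+1→6*; -2=-1→5; -5=-1→2
ply 2, X at 6 | -1=-1→5*; -2=-1→4; -5=-1→1
ply 3, O at 5 | -1=-1→4; -2=+1→3*; -5=+1→0
ply 4, X at 3 | -1=-1→2*; -2=-1→1
ply 5, O at 2 | -1=-1→1; -2=+1→0*
ply 6: 0 is terminal -1 (X); from 7 depth 8

O's best at [7]: -1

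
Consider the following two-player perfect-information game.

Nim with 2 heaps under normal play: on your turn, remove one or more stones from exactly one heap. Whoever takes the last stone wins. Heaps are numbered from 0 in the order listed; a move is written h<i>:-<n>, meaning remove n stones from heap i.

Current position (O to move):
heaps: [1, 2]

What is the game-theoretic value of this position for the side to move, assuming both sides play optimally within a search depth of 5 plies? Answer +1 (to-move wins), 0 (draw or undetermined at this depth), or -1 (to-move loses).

p1 O@[(1,2)]: h0:-1[(0,2)]-1 h1:-1[(1,1)]+1* h1:-2[(1,0)]-1
p2 X@[(1,1)]: h0:-1[(0,1)]-1* h1:-1[(1,0)]-1
p3 O@[(0,1)]: h1:-1[(0,0)]+1*
p4 X@[(0,0)] terminal -1; root [(1,2)] d5

value((1,2), O) = +1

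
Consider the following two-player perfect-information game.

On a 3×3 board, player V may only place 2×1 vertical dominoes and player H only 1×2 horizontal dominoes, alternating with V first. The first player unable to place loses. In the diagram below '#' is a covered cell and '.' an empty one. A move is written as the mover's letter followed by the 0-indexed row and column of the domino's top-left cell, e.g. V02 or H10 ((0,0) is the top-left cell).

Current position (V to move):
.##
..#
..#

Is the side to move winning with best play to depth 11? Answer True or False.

ply 1, V at .##/..#/..# | V00=-1→###/#.#/..#; V10=+1→.##/#.#/#.#*; V11=+1→.##/.##/.##
ply 2: .##/#.#/#.# is terminal -1 (H); from .##/..#/..# depth 11

V winning at [.##/..#/..#]: True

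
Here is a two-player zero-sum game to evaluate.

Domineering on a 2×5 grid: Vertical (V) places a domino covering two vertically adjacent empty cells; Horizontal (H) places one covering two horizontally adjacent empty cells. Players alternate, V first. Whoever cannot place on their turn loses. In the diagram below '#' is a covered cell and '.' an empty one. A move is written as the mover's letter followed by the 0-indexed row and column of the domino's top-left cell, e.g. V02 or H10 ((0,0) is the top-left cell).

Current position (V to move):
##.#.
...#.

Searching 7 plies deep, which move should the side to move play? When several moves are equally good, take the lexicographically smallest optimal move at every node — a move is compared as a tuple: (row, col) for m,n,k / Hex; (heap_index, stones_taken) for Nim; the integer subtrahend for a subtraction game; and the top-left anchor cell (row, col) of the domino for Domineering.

V's best at [##.#./...#.]: V02

p1 V@[##.#./...#.]: V02[####./..##.]+1* V04[##.##/...##]-1
p2 H@[####./..##.]: H10[####./####.]-1*
p3 V@[####./####.]: V04[#####/#####]+1*
p4 H@[#####/#####] terminal -1; root [##.#./...#.] d7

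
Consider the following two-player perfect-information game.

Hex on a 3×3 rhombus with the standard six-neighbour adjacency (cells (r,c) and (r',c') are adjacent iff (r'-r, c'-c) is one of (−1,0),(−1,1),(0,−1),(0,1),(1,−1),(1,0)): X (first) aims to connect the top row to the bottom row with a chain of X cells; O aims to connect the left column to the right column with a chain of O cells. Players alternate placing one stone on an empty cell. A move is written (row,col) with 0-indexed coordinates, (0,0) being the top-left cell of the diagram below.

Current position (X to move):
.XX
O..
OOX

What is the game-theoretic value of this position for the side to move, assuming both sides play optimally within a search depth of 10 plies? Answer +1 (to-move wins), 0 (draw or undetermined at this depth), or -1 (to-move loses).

[.XX/O../OOX] X move#1: (0,0):-1/XXX/O../OOX, (1,1):-1/.XX/OX./OOX, (1,2):+1/.XX/O.X/OOX*
[.XX/O.X/OOX] end (terminal -1, O#2); searched .XX/O../OOX to 10

value(.XX/O../OOX, X) = +1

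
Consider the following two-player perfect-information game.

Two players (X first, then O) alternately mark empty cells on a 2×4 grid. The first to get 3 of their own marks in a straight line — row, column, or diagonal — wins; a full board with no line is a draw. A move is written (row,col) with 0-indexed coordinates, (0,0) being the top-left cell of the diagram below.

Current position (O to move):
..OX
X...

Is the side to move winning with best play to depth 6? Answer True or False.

ply 1, O at ..OX/X... | (0,0)=+0→O.OX/X...*; (0,1)=+0→.OOX/X...; (1,1)=+0→..OX/XO..; (1,2)=+0→..OX/X.O.; (1,3)=+0→..OX/X..O
ply 2, X at O.OX/X... | (0,1)=+0→OXOX/X...*; (1,1)=-1→O.OX/XX..; (1,2)=-1→O.OX/X.X.; (1,3)=-1→O.OX/X..X
ply 3, O at OXOX/X... | (1,1)=+0→OXOX/XO..*; (1,2)=+0→OXOX/X.O.; (1,3)=+0→OXOX/X..O
ply 4, X at OXOX/XO.. | (1,2)=+0→OXOX/XOX.*; (1,3)=+0→OXOX/XO.X
ply 5, O at OXOX/XOX. | (1,3)=+0→OXOX/XOXO*
ply 6: OXOX/XOXO is terminal +0 (X); from ..OX/X... depth 6

O winning at [..OX/X...]: False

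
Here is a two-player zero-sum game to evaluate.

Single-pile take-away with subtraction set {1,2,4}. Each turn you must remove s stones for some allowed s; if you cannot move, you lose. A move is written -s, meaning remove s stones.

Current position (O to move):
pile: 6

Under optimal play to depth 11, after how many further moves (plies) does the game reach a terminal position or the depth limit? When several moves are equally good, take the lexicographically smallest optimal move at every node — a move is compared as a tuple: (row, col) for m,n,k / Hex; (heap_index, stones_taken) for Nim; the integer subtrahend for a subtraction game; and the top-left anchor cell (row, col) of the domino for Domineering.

PV length from [6]: 4 plies

ply 1, O at 6 | -1=-1→5*; -2=-1→4; -4=-1→2
ply 2, X at 5 | -1=-1→4; -2=+1→3*; -4=-1→1
ply 3, O at 3 | -1=-1→2*; -2=-1→1
ply 4, X at 2 | -1=-1→1; -2=+1→0*
ply 5: 0 is terminal -1 (O); from 6 depth 11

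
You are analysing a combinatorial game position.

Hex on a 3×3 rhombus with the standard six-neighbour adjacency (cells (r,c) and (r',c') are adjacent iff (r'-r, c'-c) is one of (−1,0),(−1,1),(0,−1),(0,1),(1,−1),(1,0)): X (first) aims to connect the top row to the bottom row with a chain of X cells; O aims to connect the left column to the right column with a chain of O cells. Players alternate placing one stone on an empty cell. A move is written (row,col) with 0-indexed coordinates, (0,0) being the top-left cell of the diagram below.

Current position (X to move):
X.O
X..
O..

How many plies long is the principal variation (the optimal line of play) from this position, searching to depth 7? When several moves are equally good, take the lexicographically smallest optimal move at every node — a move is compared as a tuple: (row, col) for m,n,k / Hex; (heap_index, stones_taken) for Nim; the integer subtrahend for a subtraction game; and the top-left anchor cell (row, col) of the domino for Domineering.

p1 X@[X.O/X../O..]: (0,1)[XXO/X../O..]-1* (1,1)[X.O/XX./O..]-1 (1,2)[X.O/X.X/O..]-1 (2,1)[X.O/X../OX.]-1 (2,2)[X.O/X../O.X]-1
p2 O@[XXO/X../O..]: (1,1)[XXO/XO./O..]+1* (1,2)[XXO/X.O/O..]+1 (2,1)[XXO/X../OO.]+1 (2,2)[XXO/X../O.O]+1
p3 X@[XXO/XO./O..] terminal -1; root [X.O/X../O..] d7

PV length from [X.O/X../O..]: 2 plies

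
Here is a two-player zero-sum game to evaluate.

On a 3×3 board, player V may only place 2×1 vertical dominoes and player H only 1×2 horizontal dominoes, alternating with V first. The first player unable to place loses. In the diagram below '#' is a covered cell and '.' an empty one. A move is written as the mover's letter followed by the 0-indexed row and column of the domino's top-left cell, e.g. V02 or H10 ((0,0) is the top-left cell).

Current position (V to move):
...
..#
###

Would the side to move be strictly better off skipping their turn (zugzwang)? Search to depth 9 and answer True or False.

zugzwang(.../..#/###, V) = False

p1 V@[.../..#/###]: V00[#../#.#/###]-1 V01[.#./.##/###]+1*
p2 H@[.#./.##/###] terminal -1; root [.../..#/###] d9
suppose V passes — search the same position with H to move:
pass> p1 H@[.../..#/###]: H00[##./..#/###]+1* H01[.##/..#/###]-1 H10[.../###/###]+1
pass> p2 V@[##./..#/###] terminal -1; root [.../..#/###] d9
for V: play +1, pass -1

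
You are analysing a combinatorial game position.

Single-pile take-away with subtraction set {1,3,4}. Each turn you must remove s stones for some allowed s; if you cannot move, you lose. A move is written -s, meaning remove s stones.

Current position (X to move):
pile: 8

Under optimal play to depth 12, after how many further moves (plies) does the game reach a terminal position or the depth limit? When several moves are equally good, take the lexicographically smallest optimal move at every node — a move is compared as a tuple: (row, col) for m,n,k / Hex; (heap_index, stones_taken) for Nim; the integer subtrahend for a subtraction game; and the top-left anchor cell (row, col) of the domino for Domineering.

ply 1, X at 8 | -1=+1→7*; -3=-1→5; -4=-1→4
ply 2, O at 7 | -1=-1→6*; -3=-1→4; -4=-1→3
ply 3, X at 6 | -1=-1→5; -3=-1→3; -4=+1→2*
ply 4, O at 2 | -1=-1→1*
ply 5, X at 1 | -1=+1→0*
ply 6: 0 is terminal -1 (O); from 8 depth 12

PV length from [8]: 5 plies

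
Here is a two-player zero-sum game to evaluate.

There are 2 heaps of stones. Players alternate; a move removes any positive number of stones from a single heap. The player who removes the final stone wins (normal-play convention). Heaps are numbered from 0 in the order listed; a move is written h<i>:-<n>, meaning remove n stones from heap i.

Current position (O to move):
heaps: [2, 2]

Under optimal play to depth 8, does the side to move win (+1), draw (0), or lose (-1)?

ply 1, O at (2,2) | h0:-1=-1→(1,2)*; h0:-2=-1→(0,2); h1:-1=-1→(2,1); h1:-2=-1→(2,0)
ply 2, X at (1,2) | h0:-1=-1→(0,2); h1:-1=+1→(1,1)*; h1:-2=-1→(1,0)
ply 3, O at (1,1) | h0:-1=-1→(0,1)*; h1:-1=-1→(1,0)
ply 4, X at (0,1) | h1:-1=+1→(0,0)*
ply 5: (0,0) is terminal -1 (O); from (2,2) depth 8

value((2,2), O) = -1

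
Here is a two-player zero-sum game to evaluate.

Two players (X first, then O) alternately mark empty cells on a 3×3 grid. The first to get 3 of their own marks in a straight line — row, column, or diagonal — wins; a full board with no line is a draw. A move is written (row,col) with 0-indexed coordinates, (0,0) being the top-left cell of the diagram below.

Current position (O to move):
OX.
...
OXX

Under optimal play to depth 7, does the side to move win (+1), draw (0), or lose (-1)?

ply 1, O at OX./.../OXX | (0,2)=-1→OXO/.../OXX; (1,0)=+1→OX./O../OXX*; (1,1)=+1→OX./.O./OXX; (1,2)=-1→OX./..O/OXX
ply 2: OX./O../OXX is terminal -1 (X); from OX./.../OXX depth 7

value(OX./.../OXX, O) = +1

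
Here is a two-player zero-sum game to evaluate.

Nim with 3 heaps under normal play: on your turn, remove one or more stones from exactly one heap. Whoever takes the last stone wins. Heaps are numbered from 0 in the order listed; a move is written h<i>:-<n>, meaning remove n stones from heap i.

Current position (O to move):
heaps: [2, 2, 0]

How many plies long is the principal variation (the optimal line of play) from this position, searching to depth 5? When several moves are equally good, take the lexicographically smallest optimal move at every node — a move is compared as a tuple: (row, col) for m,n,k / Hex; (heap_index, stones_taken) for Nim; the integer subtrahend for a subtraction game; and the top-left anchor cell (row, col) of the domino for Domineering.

p1 O@[(2,2,0)]: h0:-1[(1,2,0)]-1* h0:-2[(0,2,0)]-1 h1:-1[(2,1,0)]-1 h1:-2[(2,0,0)]-1
p2 X@[(1,2,0)]: h0:-1[(0,2,0)]-1 h1:-1[(1,1,0)]+1* h1:-2[(1,0,0)]-1
p3 O@[(1,1,0)]: h0:-1[(0,1,0)]-1* h1:-1[(1,0,0)]-1
p4 X@[(0,1,0)]: h1:-1[(0,0,0)]+1*
p5 O@[(0,0,0)] terminal -1; root [(2,2,0)] d5

PV length from [(2,2,0)]: 4 plies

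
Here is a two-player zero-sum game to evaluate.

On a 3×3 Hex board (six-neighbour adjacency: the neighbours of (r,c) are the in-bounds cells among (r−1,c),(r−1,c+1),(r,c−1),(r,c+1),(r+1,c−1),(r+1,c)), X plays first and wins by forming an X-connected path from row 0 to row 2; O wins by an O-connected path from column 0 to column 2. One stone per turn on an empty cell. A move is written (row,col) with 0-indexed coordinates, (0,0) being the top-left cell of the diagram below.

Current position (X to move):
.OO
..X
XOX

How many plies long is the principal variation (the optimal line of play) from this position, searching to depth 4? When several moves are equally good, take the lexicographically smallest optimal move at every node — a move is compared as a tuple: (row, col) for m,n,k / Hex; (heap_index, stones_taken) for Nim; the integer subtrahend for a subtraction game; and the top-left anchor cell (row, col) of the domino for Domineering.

PV length from [.OO/..X/XOX]: 2 plies

ply 1, X at .OO/..X/XOX | (0,0)=-1→XOO/..X/XOX*; (1,0)=-1→.OO/X.X/XOX; (1,1)=-1→.OO/.XX/XOX
ply 2, O at XOO/..X/XOX | (1,0)=+1→XOO/O.X/XOX*; (1,1)=-1→XOO/.OX/XOX
ply 3: XOO/O.X/XOX is terminal -1 (X); from .OO/..X/XOX depth 4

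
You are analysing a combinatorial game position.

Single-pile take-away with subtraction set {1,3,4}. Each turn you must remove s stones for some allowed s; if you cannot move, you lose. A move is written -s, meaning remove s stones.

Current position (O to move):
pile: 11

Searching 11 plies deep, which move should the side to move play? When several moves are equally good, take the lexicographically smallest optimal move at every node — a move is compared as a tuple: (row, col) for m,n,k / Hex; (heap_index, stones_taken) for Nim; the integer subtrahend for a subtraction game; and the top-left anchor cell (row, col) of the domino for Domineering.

O's best at [11]: -4

p1 O@[11]: -1[10]-1 -3[8]-1 -4[7]+1*
p2 X@[7]: -1[6]-1* -3[4]-1 -4[3]-1
p3 O@[6]: -1[5]-1 -3[3]-1 -4[2]+1*
p4 X@[2]: -1[1]-1*
p5 O@[1]: -1[0]+1*
p6 X@[0] terminal -1; root [11] d11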